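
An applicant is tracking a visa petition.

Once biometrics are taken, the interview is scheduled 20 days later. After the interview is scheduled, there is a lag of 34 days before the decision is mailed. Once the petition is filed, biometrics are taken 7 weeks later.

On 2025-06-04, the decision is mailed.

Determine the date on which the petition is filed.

The decision is mailed: Jun 4, 2025.
The interview is scheduled: Jun 4, 2025 − 34 days = May 1, 2025.
Biometrics are taken: May 1, 2025 − 20 days = Apr 11, 2025.
The petition is filed: Apr 11, 2025 − 7 weeks = Feb 21, 2025.

2025-02-21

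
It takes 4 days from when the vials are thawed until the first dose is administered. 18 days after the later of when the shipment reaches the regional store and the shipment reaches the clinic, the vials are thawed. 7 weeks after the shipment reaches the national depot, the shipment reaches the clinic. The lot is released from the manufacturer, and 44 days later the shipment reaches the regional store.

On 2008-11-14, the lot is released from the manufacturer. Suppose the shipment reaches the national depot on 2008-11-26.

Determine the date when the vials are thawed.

The lot is released from the manufacturer: Nov 14, 2008.
The shipment reaches the regional store: Nov 14, 2008 + 44 days = Dec 28, 2008.
The shipment reaches the national depot: Nov 26, 2008.
The shipment reaches the clinic: Nov 26, 2008 + 7 weeks = Jan 14, 2009.
Both prerequisites met — the shipment reaches the regional store (Dec 28, 2008), the shipment reaches the clinic (Jan 14, 2009); the later is Jan 14, 2009.
The vials are thawed: Jan 14, 2009 + 18 days = Feb 1, 2009.

2009-02-01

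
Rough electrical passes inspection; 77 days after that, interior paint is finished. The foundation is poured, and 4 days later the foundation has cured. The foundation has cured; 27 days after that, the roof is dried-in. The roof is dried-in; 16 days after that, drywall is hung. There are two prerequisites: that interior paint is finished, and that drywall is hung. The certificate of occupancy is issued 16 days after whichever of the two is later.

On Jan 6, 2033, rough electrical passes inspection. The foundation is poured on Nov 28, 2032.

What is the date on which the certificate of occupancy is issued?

Rough electrical passes inspection: Jan 6, 2033.
Interior paint is finished: Jan 6, 2033 + 77 days = Mar 24, 2033.
The foundation is poured: Nov 28, 2032.
The foundation has cured: Nov 28, 2032 + 4 days = Dec 2, 2032.
The roof is dried-in: Dec 2, 2032 + 27 days = Dec 29, 2032.
Drywall is hung: Dec 29, 2032 + 16 days = Jan 14, 2033.
Both prerequisites met — interior paint is finished (Mar 24, 2033), drywall is hung (Jan 14, 2033); the later is Mar 24, 2033.
The certificate of occupancy is issued: Mar 24, 2033 + 16 days = Apr 9, 2033.

Apr 9, 2033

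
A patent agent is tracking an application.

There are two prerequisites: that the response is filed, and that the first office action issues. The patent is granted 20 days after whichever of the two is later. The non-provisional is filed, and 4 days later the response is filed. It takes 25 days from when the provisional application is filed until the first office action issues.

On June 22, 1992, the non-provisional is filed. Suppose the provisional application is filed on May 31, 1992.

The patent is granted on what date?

July 16, 1992

The non-provisional is filed: Jun 22, 1992.
The response is filed: Jun 22, 1992 + 4 days = Jun 26, 1992.
The provisional application is filed: May 31, 1992.
The first office action issues: May 31, 1992 + 25 days = Jun 25, 1992.
Both prerequisites met — the response is filed (Jun 26, 1992), the first office action issues (Jun 25, 1992); the later is Jun 26, 1992.
The patent is granted: Jun 26, 1992 + 20 days = Jul 16, 1992.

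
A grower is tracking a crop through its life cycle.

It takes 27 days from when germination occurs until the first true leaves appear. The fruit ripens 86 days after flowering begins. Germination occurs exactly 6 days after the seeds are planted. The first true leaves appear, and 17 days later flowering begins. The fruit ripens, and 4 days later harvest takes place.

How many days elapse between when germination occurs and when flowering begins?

44 days

Causal path: germination occurs → the first true leaves appear → flowering begins.
Total delay along the path: 27 + 17 = 44 days.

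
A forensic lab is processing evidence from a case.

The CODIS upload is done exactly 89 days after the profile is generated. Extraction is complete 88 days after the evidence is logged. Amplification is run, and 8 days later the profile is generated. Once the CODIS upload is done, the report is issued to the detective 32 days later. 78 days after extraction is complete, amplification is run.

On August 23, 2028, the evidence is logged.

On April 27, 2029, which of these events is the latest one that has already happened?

The evidence is logged: Aug 23, 2028.
Extraction is complete: Aug 23, 2028 + 88 days = Nov 19, 2028.
Amplification is run: Nov 19, 2028 + 78 days = Feb 5, 2029.
The profile is generated: Feb 5, 2029 + 8 days = Feb 13, 2029.
The CODIS upload is done: Feb 13, 2029 + 89 days = May 13, 2029.
The report is issued to the detective: May 13, 2029 + 32 days = Jun 14, 2029.
Apr 27, 2029 falls between when the profile is generated (Feb 13, 2029) and when the CODIS upload is done (May 13, 2029).

The profile is generated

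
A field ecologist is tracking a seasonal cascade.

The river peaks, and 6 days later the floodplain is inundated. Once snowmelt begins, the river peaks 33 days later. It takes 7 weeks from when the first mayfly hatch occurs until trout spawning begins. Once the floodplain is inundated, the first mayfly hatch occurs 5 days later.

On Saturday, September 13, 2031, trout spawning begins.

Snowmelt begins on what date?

Trout spawning begins: Sep 13, 2031.
The first mayfly hatch occurs: Sep 13, 2031 − 7 weeks = Jul 26, 2031.
The floodplain is inundated: Jul 26, 2031 − 5 days = Jul 21, 2031.
The river peaks: Jul 21, 2031 − 6 days = Jul 15, 2031.
Snowmelt begins: Jul 15, 2031 − 33 days = Jun 12, 2031.

Thursday, June 12, 2031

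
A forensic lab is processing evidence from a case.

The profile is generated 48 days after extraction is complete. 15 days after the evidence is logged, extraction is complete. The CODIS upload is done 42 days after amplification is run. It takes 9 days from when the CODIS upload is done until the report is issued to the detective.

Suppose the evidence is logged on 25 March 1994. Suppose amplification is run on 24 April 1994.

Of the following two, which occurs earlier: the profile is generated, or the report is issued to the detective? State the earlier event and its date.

The profile is generated — 27 May 1994

The evidence is logged: Mar 25, 1994.
Extraction is complete: Mar 25, 1994 + 15 days = Apr 9, 1994.
The profile is generated: Apr 9, 1994 + 48 days = May 27, 1994.
Amplification is run: Apr 24, 1994.
The CODIS upload is done: Apr 24, 1994 + 42 days = Jun 5, 1994.
The report is issued to the detective: Jun 5, 1994 + 9 days = Jun 14, 1994.
Comparing: the profile is generated on May 27, 1994 vs the report is issued to the detective on Jun 14, 1994. Earlier: the profile is generated.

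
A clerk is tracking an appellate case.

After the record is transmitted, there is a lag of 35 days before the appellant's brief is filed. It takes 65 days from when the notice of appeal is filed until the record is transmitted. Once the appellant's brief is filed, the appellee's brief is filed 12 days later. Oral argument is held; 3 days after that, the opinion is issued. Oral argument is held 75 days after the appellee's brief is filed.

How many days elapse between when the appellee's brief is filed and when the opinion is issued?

Causal path: the appellee's brief is filed → oral argument is held → the opinion is issued.
Total delay along the path: 75 + 3 = 78 days.

78 days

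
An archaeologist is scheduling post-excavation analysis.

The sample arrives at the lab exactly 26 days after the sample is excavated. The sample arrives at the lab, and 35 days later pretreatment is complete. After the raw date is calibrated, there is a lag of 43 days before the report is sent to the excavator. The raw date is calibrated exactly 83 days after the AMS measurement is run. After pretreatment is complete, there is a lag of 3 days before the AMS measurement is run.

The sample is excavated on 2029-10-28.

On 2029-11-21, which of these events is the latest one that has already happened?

The sample is excavated: Oct 28, 2029.
The sample arrives at the lab: Oct 28, 2029 + 26 days = Nov 23, 2029.
Pretreatment is complete: Nov 23, 2029 + 35 days = Dec 28, 2029.
The AMS measurement is run: Dec 28, 2029 + 3 days = Dec 31, 2029.
The raw date is calibrated: Dec 31, 2029 + 83 days = Mar 24, 2030.
The report is sent to the excavator: Mar 24, 2030 + 43 days = May 6, 2030.
Nov 21, 2029 falls between when the sample is excavated (Oct 28, 2029) and when the sample arrives at the lab (Nov 23, 2029).

The sample is excavated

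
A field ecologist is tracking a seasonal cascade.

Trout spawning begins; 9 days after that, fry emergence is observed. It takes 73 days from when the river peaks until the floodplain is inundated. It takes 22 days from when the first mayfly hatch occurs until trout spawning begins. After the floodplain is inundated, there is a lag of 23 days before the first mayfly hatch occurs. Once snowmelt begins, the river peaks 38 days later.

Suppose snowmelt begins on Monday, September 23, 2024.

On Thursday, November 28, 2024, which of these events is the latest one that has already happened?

The river peaks

Snowmelt begins: Sep 23, 2024.
The river peaks: Sep 23, 2024 + 38 days = Oct 31, 2024.
The floodplain is inundated: Oct 31, 2024 + 73 days = Jan 12, 2025.
The first mayfly hatch occurs: Jan 12, 2025 + 23 days = Feb 4, 2025.
Trout spawning begins: Feb 4, 2025 + 22 days = Feb 26, 2025.
Fry emergence is observed: Feb 26, 2025 + 9 days = Mar 7, 2025.
Nov 28, 2024 falls between when the river peaks (Oct 31, 2024) and when the floodplain is inundated (Jan 12, 2025).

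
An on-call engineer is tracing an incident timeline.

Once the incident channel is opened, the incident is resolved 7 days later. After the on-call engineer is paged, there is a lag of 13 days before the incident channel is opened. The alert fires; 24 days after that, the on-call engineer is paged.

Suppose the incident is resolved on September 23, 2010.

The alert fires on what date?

August 10, 2010

The incident is resolved: Sep 23, 2010.
The incident channel is opened: Sep 23, 2010 − 7 days = Sep 16, 2010.
The on-call engineer is paged: Sep 16, 2010 − 13 days = Sep 3, 2010.
The alert fires: Sep 3, 2010 − 24 days = Aug 10, 2010.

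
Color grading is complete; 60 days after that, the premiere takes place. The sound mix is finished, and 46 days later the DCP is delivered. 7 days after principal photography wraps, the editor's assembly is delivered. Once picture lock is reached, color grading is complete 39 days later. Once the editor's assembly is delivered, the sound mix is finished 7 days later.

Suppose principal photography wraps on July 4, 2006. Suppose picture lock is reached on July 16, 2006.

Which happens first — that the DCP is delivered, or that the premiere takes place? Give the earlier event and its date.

Principal photography wraps: Jul 4, 2006.
The editor's assembly is delivered: Jul 4, 2006 + 7 days = Jul 11, 2006.
The sound mix is finished: Jul 11, 2006 + 7 days = Jul 18, 2006.
The DCP is delivered: Jul 18, 2006 + 46 days = Sep 2, 2006.
Picture lock is reached: Jul 16, 2006.
Color grading is complete: Jul 16, 2006 + 39 days = Aug 24, 2006.
The premiere takes place: Aug 24, 2006 + 60 days = Oct 23, 2006.
Comparing: the DCP is delivered on Sep 2, 2006 vs the premiere takes place on Oct 23, 2006. Earlier: the DCP is delivered.

The DCP is delivered — September 2, 2006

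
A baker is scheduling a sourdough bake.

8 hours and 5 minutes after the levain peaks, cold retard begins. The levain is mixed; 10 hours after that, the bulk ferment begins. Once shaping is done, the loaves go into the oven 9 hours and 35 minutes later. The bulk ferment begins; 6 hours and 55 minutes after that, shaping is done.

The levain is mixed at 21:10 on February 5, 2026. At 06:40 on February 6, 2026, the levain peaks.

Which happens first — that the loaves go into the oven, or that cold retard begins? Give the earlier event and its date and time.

The levain is mixed: 21:10 Feb 5, 2026.
The bulk ferment begins: 21:10 Feb 5, 2026 + 10h = 07:10 Feb 6, 2026.
Shaping is done: 07:10 Feb 6, 2026 + 6h55m = 14:05 Feb 6, 2026.
The loaves go into the oven: 14:05 Feb 6, 2026 + 9h35m = 23:40 Feb 6, 2026.
The levain peaks: 06:40 Feb 6, 2026.
Cold retard begins: 06:40 Feb 6, 2026 + 8h05m = 14:45 Feb 6, 2026.
Comparing: the loaves go into the oven at 23:40 Feb 6, 2026 vs cold retard begins at 14:45 Feb 6, 2026. Earlier: cold retard begins.

Cold retard begins — 14:45 on February 6, 2026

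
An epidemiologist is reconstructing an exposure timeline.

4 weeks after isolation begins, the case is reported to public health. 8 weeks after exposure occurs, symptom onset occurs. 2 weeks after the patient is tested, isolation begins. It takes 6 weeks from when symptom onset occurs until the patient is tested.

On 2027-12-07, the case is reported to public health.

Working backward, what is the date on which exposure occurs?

The case is reported to public health: Dec 7, 2027.
Isolation begins: Dec 7, 2027 − 4 weeks = Nov 9, 2027.
The patient is tested: Nov 9, 2027 − 2 weeks = Oct 26, 2027.
Symptom onset occurs: Oct 26, 2027 − 6 weeks = Sep 14, 2027.
Exposure occurs: Sep 14, 2027 − 8 weeks = Jul 20, 2027.

2027-07-20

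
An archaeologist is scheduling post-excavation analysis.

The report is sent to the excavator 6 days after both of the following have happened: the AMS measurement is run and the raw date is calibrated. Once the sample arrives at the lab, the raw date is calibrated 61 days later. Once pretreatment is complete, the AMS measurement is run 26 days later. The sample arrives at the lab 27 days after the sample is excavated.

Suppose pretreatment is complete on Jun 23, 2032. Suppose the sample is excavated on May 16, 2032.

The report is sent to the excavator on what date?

Pretreatment is complete: Jun 23, 2032.
The AMS measurement is run: Jun 23, 2032 + 26 days = Jul 19, 2032.
The sample is excavated: May 16, 2032.
The sample arrives at the lab: May 16, 2032 + 27 days = Jun 12, 2032.
The raw date is calibrated: Jun 12, 2032 + 61 days = Aug 12, 2032.
Both prerequisites met — the AMS measurement is run (Jul 19, 2032), the raw date is calibrated (Aug 12, 2032); the later is Aug 12, 2032.
The report is sent to the excavator: Aug 12, 2032 + 6 days = Aug 18, 2032.

Aug 18, 2032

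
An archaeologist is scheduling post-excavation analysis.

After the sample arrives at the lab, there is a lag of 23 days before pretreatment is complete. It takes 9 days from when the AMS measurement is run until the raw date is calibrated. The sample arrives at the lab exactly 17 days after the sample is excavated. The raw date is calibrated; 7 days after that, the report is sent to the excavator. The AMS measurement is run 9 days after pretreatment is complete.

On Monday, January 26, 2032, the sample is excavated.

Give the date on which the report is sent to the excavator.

The sample is excavated: Jan 26, 2032.
The sample arrives at the lab: Jan 26, 2032 + 17 days = Feb 12, 2032.
Pretreatment is complete: Feb 12, 2032 + 23 days = Mar 6, 2032.
The AMS measurement is run: Mar 6, 2032 + 9 days = Mar 15, 2032.
The raw date is calibrated: Mar 15, 2032 + 9 days = Mar 24, 2032.
The report is sent to the excavator: Mar 24, 2032 + 7 days = Mar 31, 2032.

Wednesday, March 31, 2032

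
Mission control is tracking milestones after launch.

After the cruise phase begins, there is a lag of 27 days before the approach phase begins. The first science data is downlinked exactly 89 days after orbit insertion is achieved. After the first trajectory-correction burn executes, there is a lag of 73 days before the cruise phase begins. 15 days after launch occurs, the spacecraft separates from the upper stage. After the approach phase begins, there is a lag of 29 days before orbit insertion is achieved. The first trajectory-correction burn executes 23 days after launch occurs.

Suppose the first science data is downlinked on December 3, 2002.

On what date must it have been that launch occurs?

The first science data is downlinked: Dec 3, 2002.
Orbit insertion is achieved: Dec 3, 2002 − 89 days = Sep 5, 2002.
The approach phase begins: Sep 5, 2002 − 29 days = Aug 7, 2002.
The cruise phase begins: Aug 7, 2002 − 27 days = Jul 11, 2002.
The first trajectory-correction burn executes: Jul 11, 2002 − 73 days = Apr 29, 2002.
Launch occurs: Apr 29, 2002 − 23 days = Apr 6, 2002.

April 6, 2002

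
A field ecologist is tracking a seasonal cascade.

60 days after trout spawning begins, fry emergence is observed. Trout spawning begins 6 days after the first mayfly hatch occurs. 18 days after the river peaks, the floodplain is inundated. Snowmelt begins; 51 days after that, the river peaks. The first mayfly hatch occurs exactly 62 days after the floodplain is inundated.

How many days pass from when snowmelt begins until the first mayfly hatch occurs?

Causal path: snowmelt begins → the river peaks → the floodplain is inundated → the first mayfly hatch occurs.
Total delay along the path: 51 + 18 + 62 = 131 days.

131 days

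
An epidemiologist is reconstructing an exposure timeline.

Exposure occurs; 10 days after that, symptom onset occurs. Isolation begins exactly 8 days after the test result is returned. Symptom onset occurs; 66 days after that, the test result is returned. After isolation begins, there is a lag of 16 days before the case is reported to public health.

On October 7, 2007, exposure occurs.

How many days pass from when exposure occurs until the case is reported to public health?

Causal path: exposure occurs → symptom onset occurs → the test result is returned → isolation begins → the case is reported to public health.
Total delay along the path: 10 + 66 + 8 + 16 = 100 days.

100 days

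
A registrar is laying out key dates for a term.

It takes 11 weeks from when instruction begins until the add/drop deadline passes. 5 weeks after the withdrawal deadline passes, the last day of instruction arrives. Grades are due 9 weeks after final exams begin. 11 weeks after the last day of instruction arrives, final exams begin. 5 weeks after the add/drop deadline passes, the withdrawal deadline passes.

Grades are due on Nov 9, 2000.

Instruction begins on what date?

Grades are due: Nov 9, 2000.
Final exams begin: Nov 9, 2000 − 9 weeks = Sep 7, 2000.
The last day of instruction arrives: Sep 7, 2000 − 11 weeks = Jun 22, 2000.
The withdrawal deadline passes: Jun 22, 2000 − 5 weeks = May 18, 2000.
The add/drop deadline passes: May 18, 2000 − 5 weeks = Apr 13, 2000.
Instruction begins: Apr 13, 2000 − 11 weeks = Jan 27, 2000.

Jan 27, 2000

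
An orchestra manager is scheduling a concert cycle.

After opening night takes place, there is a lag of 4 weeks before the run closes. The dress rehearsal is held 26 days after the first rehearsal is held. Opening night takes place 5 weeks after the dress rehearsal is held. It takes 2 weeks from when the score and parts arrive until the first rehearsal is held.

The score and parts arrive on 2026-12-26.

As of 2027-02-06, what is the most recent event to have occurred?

The score and parts arrive: Dec 26, 2026.
The first rehearsal is held: Dec 26, 2026 + 2 weeks = Jan 9, 2027.
The dress rehearsal is held: Jan 9, 2027 + 26 days = Feb 4, 2027.
Opening night takes place: Feb 4, 2027 + 5 weeks = Mar 11, 2027.
The run closes: Mar 11, 2027 + 4 weeks = Apr 8, 2027.
Feb 6, 2027 falls between when the dress rehearsal is held (Feb 4, 2027) and when opening night takes place (Mar 11, 2027).

The dress rehearsal is held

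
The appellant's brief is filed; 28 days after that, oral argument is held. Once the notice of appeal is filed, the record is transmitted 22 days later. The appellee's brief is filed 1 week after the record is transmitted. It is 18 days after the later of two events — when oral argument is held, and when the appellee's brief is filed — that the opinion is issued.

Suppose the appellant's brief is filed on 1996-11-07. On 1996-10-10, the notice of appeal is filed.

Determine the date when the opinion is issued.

1996-12-23

The appellant's brief is filed: Nov 7, 1996.
Oral argument is held: Nov 7, 1996 + 28 days = Dec 5, 1996.
The notice of appeal is filed: Oct 10, 1996.
The record is transmitted: Oct 10, 1996 + 22 days = Nov 1, 1996.
The appellee's brief is filed: Nov 1, 1996 + 1 week = Nov 8, 1996.
Both prerequisites met — oral argument is held (Dec 5, 1996), the appellee's brief is filed (Nov 8, 1996); the later is Dec 5, 1996.
The opinion is issued: Dec 5, 1996 + 18 days = Dec 23, 1996.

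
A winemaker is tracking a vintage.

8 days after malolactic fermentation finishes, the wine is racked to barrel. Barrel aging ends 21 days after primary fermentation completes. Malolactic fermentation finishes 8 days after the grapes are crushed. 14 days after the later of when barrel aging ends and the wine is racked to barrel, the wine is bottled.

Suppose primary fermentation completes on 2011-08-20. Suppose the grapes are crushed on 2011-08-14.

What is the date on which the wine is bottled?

2011-09-24

Primary fermentation completes: Aug 20, 2011.
Barrel aging ends: Aug 20, 2011 + 21 days = Sep 10, 2011.
The grapes are crushed: Aug 14, 2011.
Malolactic fermentation finishes: Aug 14, 2011 + 8 days = Aug 22, 2011.
The wine is racked to barrel: Aug 22, 2011 + 8 days = Aug 30, 2011.
Both prerequisites met — barrel aging ends (Sep 10, 2011), the wine is racked to barrel (Aug 30, 2011); the later is Sep 10, 2011.
The wine is bottled: Sep 10, 2011 + 14 days = Sep 24, 2011.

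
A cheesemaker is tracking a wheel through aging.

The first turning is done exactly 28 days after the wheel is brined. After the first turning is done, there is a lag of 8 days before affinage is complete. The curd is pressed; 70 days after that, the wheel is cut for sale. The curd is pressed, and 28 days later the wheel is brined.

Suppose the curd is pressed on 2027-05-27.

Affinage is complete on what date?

The curd is pressed: May 27, 2027.
The wheel is brined: May 27, 2027 + 28 days = Jun 24, 2027.
The first turning is done: Jun 24, 2027 + 28 days = Jul 22, 2027.
Affinage is complete: Jul 22, 2027 + 8 days = Jul 30, 2027.

2027-07-30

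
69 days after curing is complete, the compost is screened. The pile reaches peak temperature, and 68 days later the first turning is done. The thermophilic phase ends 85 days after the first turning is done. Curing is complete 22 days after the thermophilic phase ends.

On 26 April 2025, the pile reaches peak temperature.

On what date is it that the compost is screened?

26 December 2025

The pile reaches peak temperature: Apr 26, 2025.
The first turning is done: Apr 26, 2025 + 68 days = Jul 3, 2025.
The thermophilic phase ends: Jul 3, 2025 + 85 days = Sep 26, 2025.
Curing is complete: Sep 26, 2025 + 22 days = Oct 18, 2025.
The compost is screened: Oct 18, 2025 + 69 days = Dec 26, 2025.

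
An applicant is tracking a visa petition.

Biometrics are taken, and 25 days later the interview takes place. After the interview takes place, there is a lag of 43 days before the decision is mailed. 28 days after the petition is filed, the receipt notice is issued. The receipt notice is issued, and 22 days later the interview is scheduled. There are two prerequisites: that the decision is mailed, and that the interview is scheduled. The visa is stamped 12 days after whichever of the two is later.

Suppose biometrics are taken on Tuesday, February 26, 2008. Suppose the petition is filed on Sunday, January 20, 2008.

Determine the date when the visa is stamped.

Biometrics are taken: Feb 26, 2008.
The interview takes place: Feb 26, 2008 + 25 days = Mar 22, 2008.
The decision is mailed: Mar 22, 2008 + 43 days = May 4, 2008.
The petition is filed: Jan 20, 2008.
The receipt notice is issued: Jan 20, 2008 + 28 days = Feb 17, 2008.
The interview is scheduled: Feb 17, 2008 + 22 days = Mar 10, 2008.
Both prerequisites met — the decision is mailed (May 4, 2008), the interview is scheduled (Mar 10, 2008); the later is May 4, 2008.
The visa is stamped: May 4, 2008 + 12 days = May 16, 2008.

Friday, May 16, 2008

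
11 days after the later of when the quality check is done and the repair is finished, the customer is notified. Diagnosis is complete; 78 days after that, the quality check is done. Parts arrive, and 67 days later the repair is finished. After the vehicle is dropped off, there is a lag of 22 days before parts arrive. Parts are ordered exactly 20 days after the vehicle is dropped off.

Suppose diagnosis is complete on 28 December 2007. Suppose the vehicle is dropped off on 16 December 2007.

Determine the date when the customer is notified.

Diagnosis is complete: Dec 28, 2007.
The quality check is done: Dec 28, 2007 + 78 days = Mar 15, 2008.
The vehicle is dropped off: Dec 16, 2007.
Parts arrive: Dec 16, 2007 + 22 days = Jan 7, 2008.
The repair is finished: Jan 7, 2008 + 67 days = Mar 14, 2008.
Both prerequisites met — the quality check is done (Mar 15, 2008), the repair is finished (Mar 14, 2008); the later is Mar 15, 2008.
The customer is notified: Mar 15, 2008 + 11 days = Mar 26, 2008.

26 March 2008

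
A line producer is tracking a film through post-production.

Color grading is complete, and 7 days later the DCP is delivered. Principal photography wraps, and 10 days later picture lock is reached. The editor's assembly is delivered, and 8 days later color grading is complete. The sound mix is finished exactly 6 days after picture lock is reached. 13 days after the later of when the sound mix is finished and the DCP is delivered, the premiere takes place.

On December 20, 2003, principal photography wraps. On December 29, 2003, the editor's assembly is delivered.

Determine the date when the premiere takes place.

January 26, 2004

Principal photography wraps: Dec 20, 2003.
Picture lock is reached: Dec 20, 2003 + 10 days = Dec 30, 2003.
The sound mix is finished: Dec 30, 2003 + 6 days = Jan 5, 2004.
The editor's assembly is delivered: Dec 29, 2003.
Color grading is complete: Dec 29, 2003 + 8 days = Jan 6, 2004.
The DCP is delivered: Jan 6, 2004 + 7 days = Jan 13, 2004.
Both prerequisites met — the sound mix is finished (Jan 5, 2004), the DCP is delivered (Jan 13, 2004); the later is Jan 13, 2004.
The premiere takes place: Jan 13, 2004 + 13 days = Jan 26, 2004.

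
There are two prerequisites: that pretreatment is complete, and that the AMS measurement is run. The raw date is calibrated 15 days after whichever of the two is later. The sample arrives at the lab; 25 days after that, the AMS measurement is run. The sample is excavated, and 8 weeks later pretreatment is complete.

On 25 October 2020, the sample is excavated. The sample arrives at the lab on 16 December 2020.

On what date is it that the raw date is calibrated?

25 January 2021

The sample is excavated: Oct 25, 2020.
Pretreatment is complete: Oct 25, 2020 + 8 weeks = Dec 20, 2020.
The sample arrives at the lab: Dec 16, 2020.
The AMS measurement is run: Dec 16, 2020 + 25 days = Jan 10, 2021.
Both prerequisites met — pretreatment is complete (Dec 20, 2020), the AMS measurement is run (Jan 10, 2021); the later is Jan 10, 2021.
The raw date is calibrated: Jan 10, 2021 + 15 days = Jan 25, 2021.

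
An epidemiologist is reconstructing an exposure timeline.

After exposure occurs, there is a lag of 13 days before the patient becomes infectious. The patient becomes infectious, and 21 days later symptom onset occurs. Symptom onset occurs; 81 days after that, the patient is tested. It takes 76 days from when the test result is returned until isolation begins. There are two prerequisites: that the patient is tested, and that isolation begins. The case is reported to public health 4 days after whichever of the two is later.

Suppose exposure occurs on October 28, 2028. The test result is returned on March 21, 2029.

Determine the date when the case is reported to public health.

June 9, 2029

Exposure occurs: Oct 28, 2028.
The patient becomes infectious: Oct 28, 2028 + 13 days = Nov 10, 2028.
Symptom onset occurs: Nov 10, 2028 + 21 days = Dec 1, 2028.
The patient is tested: Dec 1, 2028 + 81 days = Feb 20, 2029.
The test result is returned: Mar 21, 2029.
Isolation begins: Mar 21, 2029 + 76 days = Jun 5, 2029.
Both prerequisites met — the patient is tested (Feb 20, 2029), isolation begins (Jun 5, 2029); the later is Jun 5, 2029.
The case is reported to public health: Jun 5, 2029 + 4 days = Jun 9, 2029.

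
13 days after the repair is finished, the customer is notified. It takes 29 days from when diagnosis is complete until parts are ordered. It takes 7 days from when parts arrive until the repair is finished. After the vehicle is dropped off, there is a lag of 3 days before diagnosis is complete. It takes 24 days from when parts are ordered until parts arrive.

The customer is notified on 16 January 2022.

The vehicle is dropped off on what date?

1 November 2021

The customer is notified: Jan 16, 2022.
The repair is finished: Jan 16, 2022 − 13 days = Jan 3, 2022.
Parts arrive: Jan 3, 2022 − 7 days = Dec 27, 2021.
Parts are ordered: Dec 27, 2021 − 24 days = Dec 3, 2021.
Diagnosis is complete: Dec 3, 2021 − 29 days = Nov 4, 2021.
The vehicle is dropped off: Nov 4, 2021 − 3 days = Nov 1, 2021.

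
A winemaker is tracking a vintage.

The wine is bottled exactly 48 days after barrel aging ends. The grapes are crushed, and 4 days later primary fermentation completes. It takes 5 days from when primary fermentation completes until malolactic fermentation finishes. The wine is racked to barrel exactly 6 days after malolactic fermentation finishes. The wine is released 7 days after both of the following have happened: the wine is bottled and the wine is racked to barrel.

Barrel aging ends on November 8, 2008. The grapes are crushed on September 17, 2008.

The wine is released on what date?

Barrel aging ends: Nov 8, 2008.
The wine is bottled: Nov 8, 2008 + 48 days = Dec 26, 2008.
The grapes are crushed: Sep 17, 2008.
Primary fermentation completes: Sep 17, 2008 + 4 days = Sep 21, 2008.
Malolactic fermentation finishes: Sep 21, 2008 + 5 days = Sep 26, 2008.
The wine is racked to barrel: Sep 26, 2008 + 6 days = Oct 2, 2008.
Both prerequisites met — the wine is bottled (Dec 26, 2008), the wine is racked to barrel (Oct 2, 2008); the later is Dec 26, 2008.
The wine is released: Dec 26, 2008 + 7 days = Jan 2, 2009.

January 2, 2009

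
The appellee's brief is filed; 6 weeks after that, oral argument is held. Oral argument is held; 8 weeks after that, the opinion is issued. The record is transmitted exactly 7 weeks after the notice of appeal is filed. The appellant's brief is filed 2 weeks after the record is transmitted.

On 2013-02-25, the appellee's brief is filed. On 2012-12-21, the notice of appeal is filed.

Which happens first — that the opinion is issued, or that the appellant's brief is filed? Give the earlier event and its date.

The appellee's brief is filed: Feb 25, 2013.
Oral argument is held: Feb 25, 2013 + 6 weeks = Apr 8, 2013.
The opinion is issued: Apr 8, 2013 + 8 weeks = Jun 3, 2013.
The notice of appeal is filed: Dec 21, 2012.
The record is transmitted: Dec 21, 2012 + 7 weeks = Feb 8, 2013.
The appellant's brief is filed: Feb 8, 2013 + 2 weeks = Feb 22, 2013.
Comparing: the opinion is issued on Jun 3, 2013 vs the appellant's brief is filed on Feb 22, 2013. Earlier: the appellant's brief is filed.

The appellant's brief is filed — 2013-02-22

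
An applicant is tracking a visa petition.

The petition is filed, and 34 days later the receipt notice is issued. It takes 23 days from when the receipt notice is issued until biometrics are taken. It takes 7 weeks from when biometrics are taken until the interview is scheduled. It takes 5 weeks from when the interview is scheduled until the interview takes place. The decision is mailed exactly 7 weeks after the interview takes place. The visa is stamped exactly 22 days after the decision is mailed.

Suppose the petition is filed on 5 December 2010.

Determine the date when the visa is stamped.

5 July 2011

The petition is filed: Dec 5, 2010.
The receipt notice is issued: Dec 5, 2010 + 34 days = Jan 8, 2011.
Biometrics are taken: Jan 8, 2011 + 23 days = Jan 31, 2011.
The interview is scheduled: Jan 31, 2011 + 7 weeks = Mar 21, 2011.
The interview takes place: Mar 21, 2011 + 5 weeks = Apr 25, 2011.
The decision is mailed: Apr 25, 2011 + 7 weeks = Jun 13, 2011.
The visa is stamped: Jun 13, 2011 + 22 days = Jul 5, 2011.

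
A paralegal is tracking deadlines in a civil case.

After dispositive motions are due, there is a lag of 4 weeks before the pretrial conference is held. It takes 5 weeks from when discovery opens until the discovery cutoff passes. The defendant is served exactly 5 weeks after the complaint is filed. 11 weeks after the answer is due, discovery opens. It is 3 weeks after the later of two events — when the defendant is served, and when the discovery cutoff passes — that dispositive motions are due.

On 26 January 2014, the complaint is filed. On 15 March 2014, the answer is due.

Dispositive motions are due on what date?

The complaint is filed: Jan 26, 2014.
The defendant is served: Jan 26, 2014 + 5 weeks = Mar 2, 2014.
The answer is due: Mar 15, 2014.
Discovery opens: Mar 15, 2014 + 11 weeks = May 31, 2014.
The discovery cutoff passes: May 31, 2014 + 5 weeks = Jul 5, 2014.
Both prerequisites met — the defendant is served (Mar 2, 2014), the discovery cutoff passes (Jul 5, 2014); the later is Jul 5, 2014.
Dispositive motions are due: Jul 5, 2014 + 3 weeks = Jul 26, 2014.

26 July 2014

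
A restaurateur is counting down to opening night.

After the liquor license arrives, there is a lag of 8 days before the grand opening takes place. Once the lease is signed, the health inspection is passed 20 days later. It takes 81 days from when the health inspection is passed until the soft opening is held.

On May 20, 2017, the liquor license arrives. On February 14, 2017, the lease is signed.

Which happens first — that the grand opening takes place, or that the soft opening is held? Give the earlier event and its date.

The liquor license arrives: May 20, 2017.
The grand opening takes place: May 20, 2017 + 8 days = May 28, 2017.
The lease is signed: Feb 14, 2017.
The health inspection is passed: Feb 14, 2017 + 20 days = Mar 6, 2017.
The soft opening is held: Mar 6, 2017 + 81 days = May 26, 2017.
Comparing: the grand opening takes place on May 28, 2017 vs the soft opening is held on May 26, 2017. Earlier: the soft opening is held.

The soft opening is held — May 26, 2017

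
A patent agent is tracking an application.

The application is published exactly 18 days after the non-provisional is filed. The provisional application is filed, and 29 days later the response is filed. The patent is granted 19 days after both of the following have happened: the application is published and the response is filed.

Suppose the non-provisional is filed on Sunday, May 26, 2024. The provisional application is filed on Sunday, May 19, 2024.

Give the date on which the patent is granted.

The non-provisional is filed: May 26, 2024.
The application is published: May 26, 2024 + 18 days = Jun 13, 2024.
The provisional application is filed: May 19, 2024.
The response is filed: May 19, 2024 + 29 days = Jun 17, 2024.
Both prerequisites met — the application is published (Jun 13, 2024), the response is filed (Jun 17, 2024); the later is Jun 17, 2024.
The patent is granted: Jun 17, 2024 + 19 days = Jul 6, 2024.

Saturday, July 6, 2024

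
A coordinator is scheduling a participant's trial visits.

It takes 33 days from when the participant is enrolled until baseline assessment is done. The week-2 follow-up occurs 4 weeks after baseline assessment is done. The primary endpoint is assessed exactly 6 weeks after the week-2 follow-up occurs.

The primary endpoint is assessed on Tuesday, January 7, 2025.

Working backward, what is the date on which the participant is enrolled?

Thursday, September 26, 2024

The primary endpoint is assessed: Jan 7, 2025.
The week-2 follow-up occurs: Jan 7, 2025 − 6 weeks = Nov 26, 2024.
Baseline assessment is done: Nov 26, 2024 − 4 weeks = Oct 29, 2024.
The participant is enrolled: Oct 29, 2024 − 33 days = Sep 26, 2024.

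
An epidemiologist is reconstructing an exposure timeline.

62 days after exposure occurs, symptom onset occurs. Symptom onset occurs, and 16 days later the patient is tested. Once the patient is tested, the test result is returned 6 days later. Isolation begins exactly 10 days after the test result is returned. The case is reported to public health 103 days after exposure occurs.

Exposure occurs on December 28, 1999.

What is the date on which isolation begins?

Exposure occurs: Dec 28, 1999.
Symptom onset occurs: Dec 28, 1999 + 62 days = Feb 28, 2000.
The patient is tested: Feb 28, 2000 + 16 days = Mar 15, 2000.
The test result is returned: Mar 15, 2000 + 6 days = Mar 21, 2000.
Isolation begins: Mar 21, 2000 + 10 days = Mar 31, 2000.

March 31, 2000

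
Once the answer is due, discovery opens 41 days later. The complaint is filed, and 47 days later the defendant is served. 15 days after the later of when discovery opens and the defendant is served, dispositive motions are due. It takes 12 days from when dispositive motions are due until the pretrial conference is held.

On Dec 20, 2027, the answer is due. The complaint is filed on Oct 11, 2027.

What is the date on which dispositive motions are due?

The answer is due: Dec 20, 2027.
Discovery opens: Dec 20, 2027 + 41 days = Jan 30, 2028.
The complaint is filed: Oct 11, 2027.
The defendant is served: Oct 11, 2027 + 47 days = Nov 27, 2027.
Both prerequisites met — discovery opens (Jan 30, 2028), the defendant is served (Nov 27, 2027); the later is Jan 30, 2028.
Dispositive motions are due: Jan 30, 2028 + 15 days = Feb 14, 2028.

Feb 14, 2028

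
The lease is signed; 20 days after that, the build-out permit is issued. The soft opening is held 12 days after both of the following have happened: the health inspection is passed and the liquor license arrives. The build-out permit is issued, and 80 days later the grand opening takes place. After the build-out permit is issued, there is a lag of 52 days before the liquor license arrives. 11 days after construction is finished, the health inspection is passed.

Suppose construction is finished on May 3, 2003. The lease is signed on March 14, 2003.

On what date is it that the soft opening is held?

June 6, 2003

Construction is finished: May 3, 2003.
The health inspection is passed: May 3, 2003 + 11 days = May 14, 2003.
The lease is signed: Mar 14, 2003.
The build-out permit is issued: Mar 14, 2003 + 20 days = Apr 3, 2003.
The liquor license arrives: Apr 3, 2003 + 52 days = May 25, 2003.
Both prerequisites met — the health inspection is passed (May 14, 2003), the liquor license arrives (May 25, 2003); the later is May 25, 2003.
The soft opening is held: May 25, 2003 + 12 days = Jun 6, 2003.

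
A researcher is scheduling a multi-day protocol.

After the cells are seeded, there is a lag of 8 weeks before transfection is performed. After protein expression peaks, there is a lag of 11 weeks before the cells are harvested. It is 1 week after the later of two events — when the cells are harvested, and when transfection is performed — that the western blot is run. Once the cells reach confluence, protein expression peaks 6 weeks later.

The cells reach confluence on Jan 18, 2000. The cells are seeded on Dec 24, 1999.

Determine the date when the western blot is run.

May 23, 2000

The cells reach confluence: Jan 18, 2000.
Protein expression peaks: Jan 18, 2000 + 6 weeks = Feb 29, 2000.
The cells are harvested: Feb 29, 2000 + 11 weeks = May 16, 2000.
The cells are seeded: Dec 24, 1999.
Transfection is performed: Dec 24, 1999 + 8 weeks = Feb 18, 2000.
Both prerequisites met — the cells are harvested (May 16, 2000), transfection is performed (Feb 18, 2000); the later is May 16, 2000.
The western blot is run: May 16, 2000 + 1 week = May 23, 2000.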